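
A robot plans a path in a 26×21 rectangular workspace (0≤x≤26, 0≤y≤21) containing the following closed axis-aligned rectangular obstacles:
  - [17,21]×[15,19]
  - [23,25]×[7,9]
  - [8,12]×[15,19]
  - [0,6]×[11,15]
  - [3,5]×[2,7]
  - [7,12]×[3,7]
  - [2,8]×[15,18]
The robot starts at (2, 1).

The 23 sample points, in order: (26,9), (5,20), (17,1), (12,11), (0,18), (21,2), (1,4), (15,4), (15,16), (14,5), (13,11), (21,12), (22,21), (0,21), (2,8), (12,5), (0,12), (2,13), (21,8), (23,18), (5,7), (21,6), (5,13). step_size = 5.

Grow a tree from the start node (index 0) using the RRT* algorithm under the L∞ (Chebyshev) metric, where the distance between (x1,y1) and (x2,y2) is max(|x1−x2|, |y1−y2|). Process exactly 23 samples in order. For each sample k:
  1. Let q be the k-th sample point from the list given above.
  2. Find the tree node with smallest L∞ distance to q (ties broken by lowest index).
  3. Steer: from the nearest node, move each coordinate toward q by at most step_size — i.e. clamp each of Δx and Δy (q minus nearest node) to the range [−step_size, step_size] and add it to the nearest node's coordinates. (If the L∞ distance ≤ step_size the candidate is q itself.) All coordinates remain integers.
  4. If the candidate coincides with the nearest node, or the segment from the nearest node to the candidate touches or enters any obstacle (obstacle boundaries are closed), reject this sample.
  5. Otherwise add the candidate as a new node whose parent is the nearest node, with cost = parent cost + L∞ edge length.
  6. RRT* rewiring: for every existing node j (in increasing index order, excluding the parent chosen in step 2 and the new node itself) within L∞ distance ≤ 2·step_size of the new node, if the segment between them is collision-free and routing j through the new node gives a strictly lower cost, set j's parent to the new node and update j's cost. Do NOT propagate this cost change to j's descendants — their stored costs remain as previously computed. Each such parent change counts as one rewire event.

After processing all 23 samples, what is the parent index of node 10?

1. q=(26,9) nearest=0 d=24 new=(7,6) → blocked by [3,5]×[2,7], reject
2. q=(5,20) nearest=0 d=19 new=(5,6) → blocked by [3,5]×[2,7], reject
3. q=(17,1) nearest=0 d=15 new=(7,1) → add node 1 parent=0 cost=5
4. q=(12,11) nearest=0 d=10 new=(7,6) → blocked by [3,5]×[2,7], reject
5. q=(0,18) nearest=0 d=17 new=(0,6) → add node 2 parent=0 cost=5
6. q=(21,2) nearest=1 d=14 new=(12,2) → add node 3 parent=1 cost=10
7. q=(1,4) nearest=2 d=2 new=(1,4) → add node 4 parent=2 cost=7
8. q=(15,4) nearest=3 d=3 new=(15,4) → add node 5 parent=3 cost=13
9. q=(15,16) nearest=5 d=12 new=(15,9) → add node 6 parent=5 cost=18
10. q=(14,5) nearest=5 d=1 new=(14,5) → add node 7 parent=5 cost=14
11. q=(13,11) nearest=6 d=2 new=(13,11) → add node 8 parent=6 cost=20
12. q=(21,12) nearest=6 d=6 new=(20,12) → add node 9 parent=6 cost=23
13. q=(22,21) nearest=9 d=9 new=(22,17) → add node 10 parent=9 cost=28
14. q=(0,21) nearest=8 d=13 new=(8,16) → blocked by [8,12]×[15,19], reject
15. q=(2,8) nearest=2 d=2 new=(2,8) → add node 11 parent=2 cost=7
16. q=(12,5) nearest=7 d=2 new=(12,5) → blocked by [7,12]×[3,7], reject
17. q=(0,12) nearest=11 d=4 new=(0,12) → blocked by [0,6]×[11,15], reject
18. q=(2,13) nearest=11 d=5 new=(2,13) → blocked by [0,6]×[11,15], reject
19. q=(21,8) nearest=9 d=4 new=(21,8) → add node 12 parent=9 cost=27
20. q=(23,18) nearest=10 d=1 new=(23,18) → add node 13 parent=10 cost=29
21. q=(5,7) nearest=11 d=3 new=(5,7) → blocked by [3,5]×[2,7], reject
22. q=(21,6) nearest=12 d=2 new=(21,6) → add node 14 parent=12 cost=29
23. q=(5,13) nearest=11 d=5 new=(5,13) → blocked by [0,6]×[11,15], reject

Parent of node 10: 9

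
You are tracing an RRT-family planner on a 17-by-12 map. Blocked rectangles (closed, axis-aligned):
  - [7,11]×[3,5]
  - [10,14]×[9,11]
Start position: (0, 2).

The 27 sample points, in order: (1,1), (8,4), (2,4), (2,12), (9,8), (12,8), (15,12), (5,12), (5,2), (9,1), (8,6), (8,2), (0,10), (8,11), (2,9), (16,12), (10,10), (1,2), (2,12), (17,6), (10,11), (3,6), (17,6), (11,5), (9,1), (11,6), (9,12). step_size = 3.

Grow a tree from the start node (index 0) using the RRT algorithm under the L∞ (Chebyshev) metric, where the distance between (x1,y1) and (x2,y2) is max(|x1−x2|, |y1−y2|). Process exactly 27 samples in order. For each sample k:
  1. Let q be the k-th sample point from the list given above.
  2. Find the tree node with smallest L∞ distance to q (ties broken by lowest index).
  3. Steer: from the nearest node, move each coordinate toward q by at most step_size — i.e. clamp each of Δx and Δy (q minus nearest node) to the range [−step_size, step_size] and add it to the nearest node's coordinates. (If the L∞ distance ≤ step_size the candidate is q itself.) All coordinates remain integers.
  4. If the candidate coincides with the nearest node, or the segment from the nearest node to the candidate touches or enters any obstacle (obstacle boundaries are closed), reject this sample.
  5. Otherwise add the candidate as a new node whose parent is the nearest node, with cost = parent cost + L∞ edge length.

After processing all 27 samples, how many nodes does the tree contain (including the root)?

Node count: 23

1. q=(1,1) nearest=0 d=1 new=(1,1) → add node 1 parent=0 cost=1
2. q=(8,4) nearest=1 d=7 new=(4,4) → add node 2 parent=1 cost=4
3. q=(2,4) nearest=0 d=2 new=(2,4) → add node 3 parent=0 cost=2
4. q=(2,12) nearest=2 d=8 new=(2,7) → add node 4 parent=2 cost=7
5. q=(9,8) nearest=2 d=5 new=(7,7) → add node 5 parent=2 cost=7
6. q=(12,8) nearest=5 d=5 new=(10,8) → add node 6 parent=5 cost=10
7. q=(15,12) nearest=6 d=5 new=(13,11) → blocked by [10,14]×[9,11], reject
8. q=(5,12) nearest=4 d=5 new=(5,10) → add node 7 parent=4 cost=10
9. q=(5,2) nearest=2 d=2 new=(5,2) → add node 8 parent=2 cost=6
10. q=(9,1) nearest=8 d=4 new=(8,1) → add node 9 parent=8 cost=9
11. q=(8,6) nearest=5 d=1 new=(8,6) → add node 10 parent=5 cost=8
12. q=(8,2) nearest=9 d=1 new=(8,2) → add node 11 parent=9 cost=10
13. q=(0,10) nearest=4 d=3 new=(0,10) → add node 12 parent=4 cost=10
14. q=(8,11) nearest=6 d=3 new=(8,11) → add node 13 parent=6 cost=13
15. q=(2,9) nearest=4 d=2 new=(2,9) → add node 14 parent=4 cost=9
16. q=(16,12) nearest=6 d=6 new=(13,11) → blocked by [10,14]×[9,11], reject
17. q=(10,10) nearest=6 d=2 new=(10,10) → blocked by [10,14]×[9,11], reject
18. q=(1,2) nearest=0 d=1 new=(1,2) → add node 15 parent=0 cost=1
19. q=(2,12) nearest=12 d=2 new=(2,12) → add node 16 parent=12 cost=12
20. q=(17,6) nearest=6 d=7 new=(13,6) → add node 17 parent=6 cost=13
21. q=(10,11) nearest=13 d=2 new=(10,11) → blocked by [10,14]×[9,11], reject
22. q=(3,6) nearest=4 d=1 new=(3,6) → add node 18 parent=4 cost=8
23. q=(17,6) nearest=17 d=4 new=(16,6) → add node 19 parent=17 cost=16
24. q=(11,5) nearest=17 d=2 new=(11,5) → blocked by [7,11]×[3,5], reject
25. q=(9,1) nearest=9 d=1 new=(9,1) → add node 20 parent=9 cost=10
26. q=(11,6) nearest=6 d=2 new=(11,6) → add node 21 parent=6 cost=12
27. q=(9,12) nearest=13 d=1 new=(9,12) → add node 22 parent=13 cost=14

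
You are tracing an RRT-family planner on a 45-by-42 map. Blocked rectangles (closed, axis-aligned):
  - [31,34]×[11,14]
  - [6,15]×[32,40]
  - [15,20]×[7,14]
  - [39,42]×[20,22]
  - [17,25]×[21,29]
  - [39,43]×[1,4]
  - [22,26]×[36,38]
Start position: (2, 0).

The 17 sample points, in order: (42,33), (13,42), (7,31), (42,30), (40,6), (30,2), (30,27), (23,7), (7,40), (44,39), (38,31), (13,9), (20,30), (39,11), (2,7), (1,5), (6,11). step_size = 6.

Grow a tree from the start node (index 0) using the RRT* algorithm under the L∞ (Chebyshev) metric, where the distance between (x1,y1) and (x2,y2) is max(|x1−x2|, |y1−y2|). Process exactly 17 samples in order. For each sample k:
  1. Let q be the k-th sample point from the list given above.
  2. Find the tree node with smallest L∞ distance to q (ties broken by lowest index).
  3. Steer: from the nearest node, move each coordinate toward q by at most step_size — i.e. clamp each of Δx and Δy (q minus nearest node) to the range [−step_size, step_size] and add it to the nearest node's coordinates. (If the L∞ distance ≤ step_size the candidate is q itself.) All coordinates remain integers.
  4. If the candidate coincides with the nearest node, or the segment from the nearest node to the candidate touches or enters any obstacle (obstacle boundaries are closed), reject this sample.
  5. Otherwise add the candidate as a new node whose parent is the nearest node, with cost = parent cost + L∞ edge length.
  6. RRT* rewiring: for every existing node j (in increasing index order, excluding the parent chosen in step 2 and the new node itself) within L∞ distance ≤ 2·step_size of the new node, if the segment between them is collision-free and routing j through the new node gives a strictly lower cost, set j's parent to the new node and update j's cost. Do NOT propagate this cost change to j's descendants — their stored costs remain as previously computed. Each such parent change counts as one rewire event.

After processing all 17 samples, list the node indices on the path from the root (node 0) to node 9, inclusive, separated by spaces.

Path: 0 1 7 9

1. q=(42,33) nearest=0 d=40 new=(8,6) → add node 1 parent=0 cost=6
2. q=(13,42) nearest=1 d=36 new=(13,12) → add node 2 parent=1 cost=12
3. q=(7,31) nearest=2 d=19 new=(7,18) → add node 3 parent=2 cost=18
4. q=(42,30) nearest=2 d=29 new=(19,18) → blocked by [15,20]×[7,14], reject
5. q=(40,6) nearest=2 d=27 new=(19,6) → blocked by [15,20]×[7,14], reject
6. q=(30,2) nearest=2 d=17 new=(19,6) → blocked by [15,20]×[7,14], reject
7. q=(30,27) nearest=2 d=17 new=(19,18) → blocked by [15,20]×[7,14], reject
8. q=(23,7) nearest=2 d=10 new=(19,7) → blocked by [15,20]×[7,14], reject
9. q=(7,40) nearest=3 d=22 new=(7,24) → add node 4 parent=3 cost=24
10. q=(44,39) nearest=2 d=31 new=(19,18) → blocked by [15,20]×[7,14], reject
11. q=(38,31) nearest=2 d=25 new=(19,18) → blocked by [15,20]×[7,14], reject
12. q=(13,9) nearest=2 d=3 new=(13,9) → add node 5 parent=2 cost=15
13. q=(20,30) nearest=3 d=13 new=(13,24) → add node 6 parent=3 cost=24
14. q=(39,11) nearest=2 d=26 new=(19,11) → blocked by [15,20]×[7,14], reject
15. q=(2,7) nearest=1 d=6 new=(2,7) → add node 7 parent=1 cost=12
16. q=(1,5) nearest=7 d=2 new=(1,5) → add node 8 parent=7 cost=14
17. q=(6,11) nearest=7 d=4 new=(6,11) → add node 9 parent=7 cost=16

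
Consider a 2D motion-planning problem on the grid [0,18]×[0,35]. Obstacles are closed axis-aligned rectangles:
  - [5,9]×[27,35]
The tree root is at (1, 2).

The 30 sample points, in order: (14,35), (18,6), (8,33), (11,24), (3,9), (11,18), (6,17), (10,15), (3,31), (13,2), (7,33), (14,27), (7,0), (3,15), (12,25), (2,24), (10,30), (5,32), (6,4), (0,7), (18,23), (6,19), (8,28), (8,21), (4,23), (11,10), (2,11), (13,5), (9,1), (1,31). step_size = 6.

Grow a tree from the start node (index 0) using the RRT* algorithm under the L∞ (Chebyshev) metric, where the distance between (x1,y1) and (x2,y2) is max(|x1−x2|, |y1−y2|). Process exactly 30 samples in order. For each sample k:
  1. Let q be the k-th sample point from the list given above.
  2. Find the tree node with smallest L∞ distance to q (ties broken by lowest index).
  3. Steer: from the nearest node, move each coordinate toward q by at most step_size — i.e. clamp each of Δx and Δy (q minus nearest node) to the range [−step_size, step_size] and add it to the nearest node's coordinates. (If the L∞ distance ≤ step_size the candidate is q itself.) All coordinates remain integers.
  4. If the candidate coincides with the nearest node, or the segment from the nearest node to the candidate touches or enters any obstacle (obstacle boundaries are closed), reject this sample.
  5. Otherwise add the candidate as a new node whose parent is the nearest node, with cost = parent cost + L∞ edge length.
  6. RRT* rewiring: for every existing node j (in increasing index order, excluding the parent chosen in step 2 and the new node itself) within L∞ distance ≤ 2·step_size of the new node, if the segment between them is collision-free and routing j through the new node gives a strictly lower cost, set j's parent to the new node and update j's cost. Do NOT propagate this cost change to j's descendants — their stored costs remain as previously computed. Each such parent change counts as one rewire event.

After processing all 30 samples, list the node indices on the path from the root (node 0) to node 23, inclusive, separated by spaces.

Path: 0 1 23

1. q=(14,35) nearest=0 d=33 new=(7,8) → add node 1 parent=0 cost=6
2. q=(18,6) nearest=1 d=11 new=(13,6) → add node 2 parent=1 cost=12
3. q=(8,33) nearest=1 d=25 new=(8,14) → add node 3 parent=1 cost=12
4. q=(11,24) nearest=3 d=10 new=(11,20) → add node 4 parent=3 cost=18
5. q=(3,9) nearest=1 d=4 new=(3,9) → add node 5 parent=1 cost=10
6. q=(11,18) nearest=4 d=2 new=(11,18) → add node 6 parent=4 cost=20
7. q=(6,17) nearest=3 d=3 new=(6,17) → add node 7 parent=3 cost=15
8. q=(10,15) nearest=3 d=2 new=(10,15) → add node 8 parent=3 cost=14; rewire 6→8 (17<20)
9. q=(3,31) nearest=4 d=11 new=(5,26) → add node 9 parent=4 cost=24
10. q=(13,2) nearest=2 d=4 new=(13,2) → add node 10 parent=2 cost=16
11. q=(7,33) nearest=9 d=7 new=(7,32) → blocked by [5,9]×[27,35], reject
12. q=(14,27) nearest=4 d=7 new=(14,26) → add node 11 parent=4 cost=24
13. q=(7,0) nearest=0 d=6 new=(7,0) → add node 12 parent=0 cost=6; rewire 10→12 (12<16)
14. q=(3,15) nearest=7 d=3 new=(3,15) → add node 13 parent=7 cost=18
15. q=(12,25) nearest=11 d=2 new=(12,25) → add node 14 parent=11 cost=26
16. q=(2,24) nearest=9 d=3 new=(2,24) → add node 15 parent=9 cost=27
17. q=(10,30) nearest=11 d=4 new=(10,30) → add node 16 parent=11 cost=28
18. q=(5,32) nearest=16 d=5 new=(5,32) → blocked by [5,9]×[27,35], reject
19. q=(6,4) nearest=1 d=4 new=(6,4) → add node 17 parent=1 cost=10
20. q=(0,7) nearest=5 d=3 new=(0,7) → add node 18 parent=5 cost=13
21. q=(18,23) nearest=11 d=4 new=(18,23) → add node 19 parent=11 cost=28
22. q=(6,19) nearest=7 d=2 new=(6,19) → add node 20 parent=7 cost=17; rewire 14→20 (23<26); rewire 15→20 (22<27)
23. q=(8,28) nearest=16 d=2 new=(8,28) → blocked by [5,9]×[27,35], reject
24. q=(8,21) nearest=20 d=2 new=(8,21) → add node 21 parent=20 cost=19
25. q=(4,23) nearest=15 d=2 new=(4,23) → add node 22 parent=15 cost=24
26. q=(11,10) nearest=1 d=4 new=(11,10) → add node 23 parent=1 cost=10
27. q=(2,11) nearest=5 d=2 new=(2,11) → add node 24 parent=5 cost=12; rewire 13→24 (16<18)
28. q=(13,5) nearest=2 d=1 new=(13,5) → add node 25 parent=2 cost=13
29. q=(9,1) nearest=12 d=2 new=(9,1) → add node 26 parent=12 cost=8; rewire 25→26 (12<13)
30. q=(1,31) nearest=9 d=5 new=(1,31) → add node 27 parent=9 cost=29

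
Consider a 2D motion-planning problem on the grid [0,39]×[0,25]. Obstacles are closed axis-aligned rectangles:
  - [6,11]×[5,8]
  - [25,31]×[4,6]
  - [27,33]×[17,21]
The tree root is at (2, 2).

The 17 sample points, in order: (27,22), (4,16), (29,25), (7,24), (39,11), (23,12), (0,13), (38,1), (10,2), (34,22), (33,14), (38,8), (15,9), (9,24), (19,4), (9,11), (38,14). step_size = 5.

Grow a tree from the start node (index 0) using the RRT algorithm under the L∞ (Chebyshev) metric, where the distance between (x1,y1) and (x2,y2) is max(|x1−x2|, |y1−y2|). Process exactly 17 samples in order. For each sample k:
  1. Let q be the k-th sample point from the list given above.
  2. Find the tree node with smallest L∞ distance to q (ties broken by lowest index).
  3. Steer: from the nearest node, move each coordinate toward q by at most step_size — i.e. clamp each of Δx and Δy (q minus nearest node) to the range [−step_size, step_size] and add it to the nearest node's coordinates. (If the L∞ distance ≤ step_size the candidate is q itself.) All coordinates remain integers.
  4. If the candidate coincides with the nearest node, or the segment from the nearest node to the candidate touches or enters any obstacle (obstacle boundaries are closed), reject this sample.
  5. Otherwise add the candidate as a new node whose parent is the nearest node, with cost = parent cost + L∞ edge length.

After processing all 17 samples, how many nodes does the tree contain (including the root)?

1. q=(27,22) nearest=0 d=25 new=(7,7) → blocked by [6,11]×[5,8], reject
2. q=(4,16) nearest=0 d=14 new=(4,7) → add node 1 parent=0 cost=5
3. q=(29,25) nearest=1 d=25 new=(9,12) → add node 2 parent=1 cost=10
4. q=(7,24) nearest=2 d=12 new=(7,17) → add node 3 parent=2 cost=15
5. q=(39,11) nearest=2 d=30 new=(14,11) → add node 4 parent=2 cost=15
6. q=(23,12) nearest=4 d=9 new=(19,12) → add node 5 parent=4 cost=20
7. q=(0,13) nearest=1 d=6 new=(0,12) → add node 6 parent=1 cost=10
8. q=(38,1) nearest=5 d=19 new=(24,7) → add node 7 parent=5 cost=25
9. q=(10,2) nearest=1 d=6 new=(9,2) → blocked by [6,11]×[5,8], reject
10. q=(34,22) nearest=5 d=15 new=(24,17) → add node 8 parent=5 cost=25
11. q=(33,14) nearest=7 d=9 new=(29,12) → add node 9 parent=7 cost=30
12. q=(38,8) nearest=9 d=9 new=(34,8) → add node 10 parent=9 cost=35
13. q=(15,9) nearest=4 d=2 new=(15,9) → add node 11 parent=4 cost=17
14. q=(9,24) nearest=3 d=7 new=(9,22) → add node 12 parent=3 cost=20
15. q=(19,4) nearest=7 d=5 new=(19,4) → add node 13 parent=7 cost=30
16. q=(9,11) nearest=2 d=1 new=(9,11) → add node 14 parent=2 cost=11
17. q=(38,14) nearest=10 d=6 new=(38,13) → add node 15 parent=10 cost=40

Node count: 16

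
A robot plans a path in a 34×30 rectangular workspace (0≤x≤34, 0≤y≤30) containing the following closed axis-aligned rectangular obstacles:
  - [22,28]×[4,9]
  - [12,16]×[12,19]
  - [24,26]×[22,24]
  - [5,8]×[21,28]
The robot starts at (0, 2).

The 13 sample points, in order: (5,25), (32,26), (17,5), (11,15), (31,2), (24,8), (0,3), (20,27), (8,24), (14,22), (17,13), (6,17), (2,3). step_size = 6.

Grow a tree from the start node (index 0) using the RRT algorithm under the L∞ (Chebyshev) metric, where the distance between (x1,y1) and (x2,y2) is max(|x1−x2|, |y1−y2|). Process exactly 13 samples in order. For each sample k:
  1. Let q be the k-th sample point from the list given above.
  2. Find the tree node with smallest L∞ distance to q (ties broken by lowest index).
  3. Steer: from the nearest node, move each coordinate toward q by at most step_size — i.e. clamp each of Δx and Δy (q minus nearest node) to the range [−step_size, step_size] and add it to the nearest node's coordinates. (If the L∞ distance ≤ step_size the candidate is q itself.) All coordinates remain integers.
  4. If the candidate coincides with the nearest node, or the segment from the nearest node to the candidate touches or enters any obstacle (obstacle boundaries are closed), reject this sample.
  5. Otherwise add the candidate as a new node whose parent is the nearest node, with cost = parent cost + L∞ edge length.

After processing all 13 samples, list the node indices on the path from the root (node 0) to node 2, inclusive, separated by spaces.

1. q=(5,25) nearest=0 d=23 new=(5,8) → add node 1 parent=0 cost=6
2. q=(32,26) nearest=1 d=27 new=(11,14) → add node 2 parent=1 cost=12
3. q=(17,5) nearest=2 d=9 new=(17,8) → blocked by [12,16]×[12,19], reject
4. q=(11,15) nearest=2 d=1 new=(11,15) → add node 3 parent=2 cost=13
5. q=(31,2) nearest=2 d=20 new=(17,8) → blocked by [12,16]×[12,19], reject
6. q=(24,8) nearest=2 d=13 new=(17,8) → blocked by [12,16]×[12,19], reject
7. q=(0,3) nearest=0 d=1 new=(0,3) → add node 4 parent=0 cost=1
8. q=(20,27) nearest=3 d=12 new=(17,21) → blocked by [12,16]×[12,19], reject
9. q=(8,24) nearest=3 d=9 new=(8,21) → blocked by [5,8]×[21,28], reject
10. q=(14,22) nearest=3 d=7 new=(14,21) → blocked by [12,16]×[12,19], reject
11. q=(17,13) nearest=2 d=6 new=(17,13) → blocked by [12,16]×[12,19], reject
12. q=(6,17) nearest=2 d=5 new=(6,17) → add node 5 parent=2 cost=17
13. q=(2,3) nearest=0 d=2 new=(2,3) → add node 6 parent=0 cost=2

Path: 0 1 2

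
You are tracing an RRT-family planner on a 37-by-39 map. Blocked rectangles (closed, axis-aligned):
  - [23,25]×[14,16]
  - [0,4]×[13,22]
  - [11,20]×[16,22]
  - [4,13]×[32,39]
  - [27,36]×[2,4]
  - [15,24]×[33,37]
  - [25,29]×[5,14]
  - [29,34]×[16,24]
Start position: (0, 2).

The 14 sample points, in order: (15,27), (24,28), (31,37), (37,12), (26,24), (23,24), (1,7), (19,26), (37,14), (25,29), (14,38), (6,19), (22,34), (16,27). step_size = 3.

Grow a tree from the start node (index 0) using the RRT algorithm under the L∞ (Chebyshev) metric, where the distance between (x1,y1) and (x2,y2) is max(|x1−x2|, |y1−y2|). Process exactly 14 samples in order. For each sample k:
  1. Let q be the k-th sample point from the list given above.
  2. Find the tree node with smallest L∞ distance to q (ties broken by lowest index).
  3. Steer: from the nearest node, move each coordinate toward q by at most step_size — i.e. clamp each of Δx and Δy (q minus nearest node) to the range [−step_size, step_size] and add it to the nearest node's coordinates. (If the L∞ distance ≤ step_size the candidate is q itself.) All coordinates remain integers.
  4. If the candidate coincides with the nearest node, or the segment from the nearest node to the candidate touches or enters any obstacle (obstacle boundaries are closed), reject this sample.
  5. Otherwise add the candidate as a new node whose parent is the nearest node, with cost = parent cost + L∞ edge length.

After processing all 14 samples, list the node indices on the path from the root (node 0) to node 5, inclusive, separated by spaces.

1. q=(15,27) nearest=0 d=25 new=(3,5) → add node 1 parent=0 cost=3
2. q=(24,28) nearest=1 d=23 new=(6,8) → add node 2 parent=1 cost=6
3. q=(31,37) nearest=2 d=29 new=(9,11) → add node 3 parent=2 cost=9
4. q=(37,12) nearest=3 d=28 new=(12,12) → add node 4 parent=3 cost=12
5. q=(26,24) nearest=4 d=14 new=(15,15) → add node 5 parent=4 cost=15
6. q=(23,24) nearest=5 d=9 new=(18,18) → blocked by [11,20]×[16,22], reject
7. q=(1,7) nearest=1 d=2 new=(1,7) → add node 6 parent=1 cost=5
8. q=(19,26) nearest=5 d=11 new=(18,18) → blocked by [11,20]×[16,22], reject
9. q=(37,14) nearest=5 d=22 new=(18,14) → add node 7 parent=5 cost=18
10. q=(25,29) nearest=5 d=14 new=(18,18) → blocked by [11,20]×[16,22], reject
11. q=(14,38) nearest=5 d=23 new=(14,18) → blocked by [11,20]×[16,22], reject
12. q=(6,19) nearest=4 d=7 new=(9,15) → add node 8 parent=4 cost=15
13. q=(22,34) nearest=5 d=19 new=(18,18) → blocked by [11,20]×[16,22], reject
14. q=(16,27) nearest=5 d=12 new=(16,18) → blocked by [11,20]×[16,22], reject

Path: 0 1 2 3 4 5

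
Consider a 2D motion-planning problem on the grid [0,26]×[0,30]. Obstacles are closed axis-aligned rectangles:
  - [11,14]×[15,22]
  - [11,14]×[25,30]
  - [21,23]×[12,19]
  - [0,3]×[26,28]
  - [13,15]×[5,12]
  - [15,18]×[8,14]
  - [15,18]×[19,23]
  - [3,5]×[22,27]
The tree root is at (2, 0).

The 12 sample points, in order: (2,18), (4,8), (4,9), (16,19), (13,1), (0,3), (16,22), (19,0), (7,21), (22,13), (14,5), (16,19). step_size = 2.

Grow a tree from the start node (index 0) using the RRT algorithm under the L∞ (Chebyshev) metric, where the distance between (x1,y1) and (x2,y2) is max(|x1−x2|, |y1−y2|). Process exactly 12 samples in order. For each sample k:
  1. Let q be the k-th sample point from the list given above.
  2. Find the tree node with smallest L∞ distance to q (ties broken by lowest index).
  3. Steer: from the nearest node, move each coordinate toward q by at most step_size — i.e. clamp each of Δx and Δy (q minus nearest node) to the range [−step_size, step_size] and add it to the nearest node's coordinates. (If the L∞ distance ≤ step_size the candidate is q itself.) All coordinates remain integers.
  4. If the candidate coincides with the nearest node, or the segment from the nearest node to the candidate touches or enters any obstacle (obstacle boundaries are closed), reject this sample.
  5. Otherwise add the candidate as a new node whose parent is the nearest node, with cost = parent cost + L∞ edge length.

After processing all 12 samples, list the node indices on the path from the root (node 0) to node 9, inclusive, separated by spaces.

1. q=(2,18) nearest=0 d=18 new=(2,2) → add node 1 parent=0 cost=2
2. q=(4,8) nearest=1 d=6 new=(4,4) → add node 2 parent=1 cost=4
3. q=(4,9) nearest=2 d=5 new=(4,6) → add node 3 parent=2 cost=6
4. q=(16,19) nearest=3 d=13 new=(6,8) → add node 4 parent=3 cost=8
5. q=(13,1) nearest=4 d=7 new=(8,6) → add node 5 parent=4 cost=10
6. q=(0,3) nearest=1 d=2 new=(0,3) → add node 6 parent=1 cost=4
7. q=(16,22) nearest=4 d=14 new=(8,10) → add node 7 parent=4 cost=10
8. q=(19,0) nearest=5 d=11 new=(10,4) → add node 8 parent=5 cost=12
9. q=(7,21) nearest=7 d=11 new=(7,12) → add node 9 parent=7 cost=12
10. q=(22,13) nearest=8 d=12 new=(12,6) → add node 10 parent=8 cost=14
11. q=(14,5) nearest=10 d=2 new=(14,5) → blocked by [13,15]×[5,12], reject
12. q=(16,19) nearest=7 d=9 new=(10,12) → add node 11 parent=7 cost=12

Path: 0 1 2 3 4 7 9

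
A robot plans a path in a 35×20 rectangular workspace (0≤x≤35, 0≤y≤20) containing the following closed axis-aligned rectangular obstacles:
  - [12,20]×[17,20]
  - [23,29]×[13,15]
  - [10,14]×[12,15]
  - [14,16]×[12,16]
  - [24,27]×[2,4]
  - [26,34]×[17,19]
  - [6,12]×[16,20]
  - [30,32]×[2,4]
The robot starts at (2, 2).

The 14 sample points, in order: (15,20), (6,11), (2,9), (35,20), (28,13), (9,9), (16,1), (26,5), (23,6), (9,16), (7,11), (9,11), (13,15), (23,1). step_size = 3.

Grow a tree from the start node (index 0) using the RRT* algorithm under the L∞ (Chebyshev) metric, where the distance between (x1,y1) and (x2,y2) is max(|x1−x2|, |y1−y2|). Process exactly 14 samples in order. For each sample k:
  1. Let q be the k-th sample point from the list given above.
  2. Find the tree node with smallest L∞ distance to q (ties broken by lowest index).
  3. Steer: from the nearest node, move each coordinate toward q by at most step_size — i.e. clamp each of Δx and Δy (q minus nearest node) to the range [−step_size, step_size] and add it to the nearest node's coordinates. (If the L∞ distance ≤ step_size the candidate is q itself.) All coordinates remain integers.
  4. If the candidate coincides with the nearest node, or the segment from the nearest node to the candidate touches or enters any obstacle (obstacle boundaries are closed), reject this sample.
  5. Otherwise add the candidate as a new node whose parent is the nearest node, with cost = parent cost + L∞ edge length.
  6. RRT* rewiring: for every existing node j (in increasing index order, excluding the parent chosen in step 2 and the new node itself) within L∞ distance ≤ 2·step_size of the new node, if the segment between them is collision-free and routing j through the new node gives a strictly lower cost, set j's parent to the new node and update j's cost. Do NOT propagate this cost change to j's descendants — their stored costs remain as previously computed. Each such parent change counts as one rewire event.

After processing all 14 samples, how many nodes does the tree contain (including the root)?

Node count: 12

1. q=(15,20) nearest=0 d=18 new=(5,5) → add node 1 parent=0 cost=3
2. q=(6,11) nearest=1 d=6 new=(6,8) → add node 2 parent=1 cost=6
3. q=(2,9) nearest=1 d=4 new=(2,8) → add node 3 parent=1 cost=6
4. q=(35,20) nearest=2 d=29 new=(9,11) → add node 4 parent=2 cost=9
5. q=(28,13) nearest=4 d=19 new=(12,13) → blocked by [10,14]×[12,15], reject
6. q=(9,9) nearest=4 d=2 new=(9,9) → add node 5 parent=4 cost=11
7. q=(16,1) nearest=5 d=8 new=(12,6) → add node 6 parent=5 cost=14
8. q=(26,5) nearest=6 d=14 new=(15,5) → add node 7 parent=6 cost=17
9. q=(23,6) nearest=7 d=8 new=(18,6) → add node 8 parent=7 cost=20
10. q=(9,16) nearest=4 d=5 new=(9,14) → add node 9 parent=4 cost=12
11. q=(7,11) nearest=4 d=2 new=(7,11) → add node 10 parent=4 cost=11
12. q=(9,11) nearest=4 d=0 → coincident, reject
13. q=(13,15) nearest=4 d=4 new=(12,14) → blocked by [10,14]×[12,15], reject
14. q=(23,1) nearest=8 d=5 new=(21,3) → add node 11 parent=8 cost=23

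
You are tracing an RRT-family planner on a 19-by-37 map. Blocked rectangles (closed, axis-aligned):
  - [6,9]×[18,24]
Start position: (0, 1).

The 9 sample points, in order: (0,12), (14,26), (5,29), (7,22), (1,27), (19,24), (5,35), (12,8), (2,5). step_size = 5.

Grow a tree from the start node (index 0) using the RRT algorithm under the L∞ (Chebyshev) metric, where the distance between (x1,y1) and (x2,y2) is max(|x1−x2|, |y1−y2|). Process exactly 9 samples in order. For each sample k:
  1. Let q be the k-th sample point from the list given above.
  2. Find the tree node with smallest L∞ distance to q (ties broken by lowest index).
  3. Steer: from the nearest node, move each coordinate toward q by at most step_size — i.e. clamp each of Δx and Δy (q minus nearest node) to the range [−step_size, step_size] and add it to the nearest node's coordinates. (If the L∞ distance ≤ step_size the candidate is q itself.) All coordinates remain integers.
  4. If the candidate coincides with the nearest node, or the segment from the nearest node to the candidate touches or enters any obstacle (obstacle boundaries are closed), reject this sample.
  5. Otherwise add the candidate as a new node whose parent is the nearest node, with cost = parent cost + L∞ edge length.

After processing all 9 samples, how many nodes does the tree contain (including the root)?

1. q=(0,12) nearest=0 d=11 new=(0,6) → add node 1 parent=0 cost=5
2. q=(14,26) nearest=1 d=20 new=(5,11) → add node 2 parent=1 cost=10
3. q=(5,29) nearest=2 d=18 new=(5,16) → add node 3 parent=2 cost=15
4. q=(7,22) nearest=3 d=6 new=(7,21) → blocked by [6,9]×[18,24], reject
5. q=(1,27) nearest=3 d=11 new=(1,21) → add node 4 parent=3 cost=20
6. q=(19,24) nearest=2 d=14 new=(10,16) → add node 5 parent=2 cost=15
7. q=(5,35) nearest=4 d=14 new=(5,26) → add node 6 parent=4 cost=25
8. q=(12,8) nearest=2 d=7 new=(10,8) → add node 7 parent=2 cost=15
9. q=(2,5) nearest=1 d=2 new=(2,5) → add node 8 parent=1 cost=7

Node count: 9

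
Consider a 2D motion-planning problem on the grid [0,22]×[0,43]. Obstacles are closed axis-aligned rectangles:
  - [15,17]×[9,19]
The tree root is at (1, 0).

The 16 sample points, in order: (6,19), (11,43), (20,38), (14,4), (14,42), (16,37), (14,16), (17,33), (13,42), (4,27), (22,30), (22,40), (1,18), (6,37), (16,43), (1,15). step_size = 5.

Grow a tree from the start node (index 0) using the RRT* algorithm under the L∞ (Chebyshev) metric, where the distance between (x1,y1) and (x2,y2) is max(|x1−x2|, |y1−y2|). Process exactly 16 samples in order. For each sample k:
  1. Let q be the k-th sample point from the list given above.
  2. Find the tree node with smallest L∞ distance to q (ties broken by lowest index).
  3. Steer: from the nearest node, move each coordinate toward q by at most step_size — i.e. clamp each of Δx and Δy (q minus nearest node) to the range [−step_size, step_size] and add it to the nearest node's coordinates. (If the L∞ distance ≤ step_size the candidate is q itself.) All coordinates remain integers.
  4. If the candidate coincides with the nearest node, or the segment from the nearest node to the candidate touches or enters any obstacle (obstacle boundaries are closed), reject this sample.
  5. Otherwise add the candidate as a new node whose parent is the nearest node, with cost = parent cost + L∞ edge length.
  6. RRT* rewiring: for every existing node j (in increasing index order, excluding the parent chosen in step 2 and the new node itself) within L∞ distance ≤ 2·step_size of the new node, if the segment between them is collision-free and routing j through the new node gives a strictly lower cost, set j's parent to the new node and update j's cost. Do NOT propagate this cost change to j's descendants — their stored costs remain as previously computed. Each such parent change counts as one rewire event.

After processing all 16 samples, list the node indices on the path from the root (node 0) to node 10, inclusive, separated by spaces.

Path: 0 1 2 4 5 6 7 10

1. q=(6,19) nearest=0 d=19 new=(6,5) → add node 1 parent=0 cost=5
2. q=(11,43) nearest=1 d=38 new=(11,10) → add node 2 parent=1 cost=10
3. q=(20,38) nearest=2 d=28 new=(16,15) → blocked by [15,17]×[9,19], reject
4. q=(14,4) nearest=2 d=6 new=(14,5) → add node 3 parent=2 cost=15
5. q=(14,42) nearest=2 d=32 new=(14,15) → add node 4 parent=2 cost=15
6. q=(16,37) nearest=4 d=22 new=(16,20) → blocked by [15,17]×[9,19], reject
7. q=(14,16) nearest=4 d=1 new=(14,16) → add node 5 parent=4 cost=16
8. q=(17,33) nearest=5 d=17 new=(17,21) → blocked by [15,17]×[9,19], reject
9. q=(13,42) nearest=5 d=26 new=(13,21) → add node 6 parent=5 cost=21
10. q=(4,27) nearest=6 d=9 new=(8,26) → add node 7 parent=6 cost=26
11. q=(22,30) nearest=6 d=9 new=(18,26) → add node 8 parent=6 cost=26
12. q=(22,40) nearest=7 d=14 new=(13,31) → add node 9 parent=7 cost=31
13. q=(1,18) nearest=7 d=8 new=(3,21) → add node 10 parent=7 cost=31
14. q=(6,37) nearest=9 d=7 new=(8,36) → add node 11 parent=9 cost=36
15. q=(16,43) nearest=11 d=8 new=(13,41) → add node 12 parent=11 cost=41
16. q=(1,15) nearest=10 d=6 new=(1,16) → add node 13 parent=10 cost=36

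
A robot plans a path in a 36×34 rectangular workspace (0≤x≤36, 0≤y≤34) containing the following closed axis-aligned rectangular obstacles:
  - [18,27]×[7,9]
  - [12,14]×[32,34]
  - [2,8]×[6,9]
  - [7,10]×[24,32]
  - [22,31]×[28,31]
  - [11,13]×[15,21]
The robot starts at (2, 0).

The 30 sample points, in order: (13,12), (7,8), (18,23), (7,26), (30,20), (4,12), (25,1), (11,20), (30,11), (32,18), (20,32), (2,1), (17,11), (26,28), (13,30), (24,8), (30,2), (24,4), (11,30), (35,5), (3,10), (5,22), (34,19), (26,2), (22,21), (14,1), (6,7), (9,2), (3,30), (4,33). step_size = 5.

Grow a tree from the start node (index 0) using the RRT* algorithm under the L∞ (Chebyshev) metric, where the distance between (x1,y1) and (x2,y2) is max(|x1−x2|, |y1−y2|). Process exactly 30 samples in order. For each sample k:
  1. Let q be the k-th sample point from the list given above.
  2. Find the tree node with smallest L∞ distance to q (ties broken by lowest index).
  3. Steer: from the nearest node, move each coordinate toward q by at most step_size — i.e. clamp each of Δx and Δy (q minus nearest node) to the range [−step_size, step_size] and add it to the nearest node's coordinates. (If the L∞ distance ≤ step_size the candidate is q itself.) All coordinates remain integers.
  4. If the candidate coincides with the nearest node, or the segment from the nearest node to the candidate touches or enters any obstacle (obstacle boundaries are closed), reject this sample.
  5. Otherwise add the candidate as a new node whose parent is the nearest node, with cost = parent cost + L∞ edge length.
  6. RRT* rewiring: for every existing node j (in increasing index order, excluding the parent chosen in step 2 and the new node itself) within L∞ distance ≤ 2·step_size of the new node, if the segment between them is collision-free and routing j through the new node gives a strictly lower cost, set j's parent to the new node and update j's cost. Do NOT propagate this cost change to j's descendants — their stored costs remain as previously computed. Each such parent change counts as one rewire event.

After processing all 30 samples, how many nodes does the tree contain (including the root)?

Node count: 17

1. q=(13,12) nearest=0 d=12 new=(7,5) → add node 1 parent=0 cost=5
2. q=(7,8) nearest=1 d=3 new=(7,8) → blocked by [2,8]×[6,9], reject
3. q=(18,23) nearest=1 d=18 new=(12,10) → blocked by [2,8]×[6,9], reject
4. q=(7,26) nearest=1 d=21 new=(7,10) → blocked by [2,8]×[6,9], reject
5. q=(30,20) nearest=1 d=23 new=(12,10) → blocked by [2,8]×[6,9], reject
6. q=(4,12) nearest=1 d=7 new=(4,10) → blocked by [2,8]×[6,9], reject
7. q=(25,1) nearest=1 d=18 new=(12,1) → add node 2 parent=1 cost=10
8. q=(11,20) nearest=1 d=15 new=(11,10) → blocked by [2,8]×[6,9], reject
9. q=(30,11) nearest=2 d=18 new=(17,6) → add node 3 parent=2 cost=15
10. q=(32,18) nearest=3 d=15 new=(22,11) → blocked by [18,27]×[7,9], reject
11. q=(20,32) nearest=3 d=26 new=(20,11) → blocked by [18,27]×[7,9], reject
12. q=(2,1) nearest=0 d=1 new=(2,1) → add node 4 parent=0 cost=1
13. q=(17,11) nearest=3 d=5 new=(17,11) → add node 5 parent=3 cost=20
14. q=(26,28) nearest=5 d=17 new=(22,16) → add node 6 parent=5 cost=25
15. q=(13,30) nearest=6 d=14 new=(17,21) → add node 7 parent=6 cost=30
16. q=(24,8) nearest=3 d=7 new=(22,8) → blocked by [18,27]×[7,9], reject
17. q=(30,2) nearest=3 d=13 new=(22,2) → add node 8 parent=3 cost=20
18. q=(24,4) nearest=8 d=2 new=(24,4) → add node 9 parent=8 cost=22
19. q=(11,30) nearest=7 d=9 new=(12,26) → add node 10 parent=7 cost=35
20. q=(35,5) nearest=9 d=11 new=(29,5) → add node 11 parent=9 cost=27
21. q=(3,10) nearest=1 d=5 new=(3,10) → blocked by [2,8]×[6,9], reject
22. q=(5,22) nearest=10 d=7 new=(7,22) → blocked by [7,10]×[24,32], reject
23. q=(34,19) nearest=6 d=12 new=(27,19) → add node 12 parent=6 cost=30
24. q=(26,2) nearest=9 d=2 new=(26,2) → add node 13 parent=9 cost=24
25. q=(22,21) nearest=6 d=5 new=(22,21) → add node 14 parent=6 cost=30
26. q=(14,1) nearest=2 d=2 new=(14,1) → add node 15 parent=2 cost=12
27. q=(6,7) nearest=1 d=2 new=(6,7) → blocked by [2,8]×[6,9], reject
28. q=(9,2) nearest=1 d=3 new=(9,2) → add node 16 parent=1 cost=8; rewire 5→16 (17<20)
29. q=(3,30) nearest=10 d=9 new=(7,30) → blocked by [7,10]×[24,32], reject
30. q=(4,33) nearest=10 d=8 new=(7,31) → blocked by [7,10]×[24,32], reject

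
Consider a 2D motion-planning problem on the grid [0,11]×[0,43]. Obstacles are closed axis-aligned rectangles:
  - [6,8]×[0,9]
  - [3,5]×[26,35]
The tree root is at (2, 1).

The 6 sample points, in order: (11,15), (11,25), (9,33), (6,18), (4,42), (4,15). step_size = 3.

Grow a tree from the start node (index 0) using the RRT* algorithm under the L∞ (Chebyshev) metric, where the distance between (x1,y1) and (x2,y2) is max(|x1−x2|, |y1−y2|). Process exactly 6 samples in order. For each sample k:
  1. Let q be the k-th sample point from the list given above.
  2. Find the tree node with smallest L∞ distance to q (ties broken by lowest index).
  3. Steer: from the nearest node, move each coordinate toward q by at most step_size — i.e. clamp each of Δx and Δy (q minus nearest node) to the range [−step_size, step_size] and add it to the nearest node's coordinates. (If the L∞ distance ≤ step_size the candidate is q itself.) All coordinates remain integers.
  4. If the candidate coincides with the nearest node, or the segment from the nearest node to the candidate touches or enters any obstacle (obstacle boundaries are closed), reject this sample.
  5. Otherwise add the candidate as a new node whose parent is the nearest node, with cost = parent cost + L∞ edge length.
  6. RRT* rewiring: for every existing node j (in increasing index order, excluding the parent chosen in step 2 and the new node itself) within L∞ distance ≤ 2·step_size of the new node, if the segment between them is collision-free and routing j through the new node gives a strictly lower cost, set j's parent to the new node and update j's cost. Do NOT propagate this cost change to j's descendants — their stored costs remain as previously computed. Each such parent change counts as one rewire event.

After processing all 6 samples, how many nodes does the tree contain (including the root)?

1. q=(11,15) nearest=0 d=14 new=(5,4) → add node 1 parent=0 cost=3
2. q=(11,25) nearest=1 d=21 new=(8,7) → blocked by [6,8]×[0,9], reject
3. q=(9,33) nearest=1 d=29 new=(8,7) → blocked by [6,8]×[0,9], reject
4. q=(6,18) nearest=1 d=14 new=(6,7) → blocked by [6,8]×[0,9], reject
5. q=(4,42) nearest=1 d=38 new=(4,7) → add node 2 parent=1 cost=6
6. q=(4,15) nearest=2 d=8 new=(4,10) → add node 3 parent=2 cost=9

Node count: 4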